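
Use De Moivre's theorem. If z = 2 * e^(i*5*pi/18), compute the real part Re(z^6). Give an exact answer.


Step 1: By De Moivre's theorem, z^6 = 2^6 * e^(i*6*5*pi/18) = 64 * (cos(5*pi/3) + i*sin(5*pi/3))
Step 2: |z|^6 = 2^6 = 64
Step 3: The angle 5*pi/3 already lies in [0, 2*pi)
Step 4: cos(5*pi/3) = 1/2
Step 5: Re(z^6) = 64 * 1/2 = 32

32


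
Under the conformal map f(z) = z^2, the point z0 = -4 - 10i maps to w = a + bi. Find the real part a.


Step 1: z0 = -4 - 10i
Step 2: z0^2 = (-4)^2 - (-10)^2 + 80i
Step 3: real part = 16 - 100 = -84

-84


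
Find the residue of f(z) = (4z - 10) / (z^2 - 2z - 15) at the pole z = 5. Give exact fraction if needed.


Step 1: Q(z) = z^2 - 2z - 15 = (z - 5)(z + 3)
Step 2: Q'(z) = 2z - 2
Step 3: Q'(5) = 8, P(5) = 10
Step 4: Res = P(5)/Q'(5) = 10/8 = 5/4

5/4


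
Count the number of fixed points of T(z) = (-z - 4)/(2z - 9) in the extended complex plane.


Step 1: Fixed points satisfy T(z) = z
Step 2: 2z^2 - 8z + 4 = 0
Step 3: Discriminant = (-8)^2 - 4*2*4 = 32
Step 4: Number of fixed points = 2

2


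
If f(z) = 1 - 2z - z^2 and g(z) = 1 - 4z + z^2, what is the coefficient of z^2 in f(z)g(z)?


Step 1: z^2 term in f*g comes from: (1)*(z^2) + (-2z)*(-4z) + (-z^2)*(1)
Step 2: = 1 + 8 - 1
Step 3: = 8

8


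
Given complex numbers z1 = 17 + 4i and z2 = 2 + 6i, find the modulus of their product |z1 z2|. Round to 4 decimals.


Step 1: |z1| = sqrt(17^2 + 4^2) = sqrt(305)
Step 2: |z2| = sqrt(2^2 + 6^2) = sqrt(40)
Step 3: |z1*z2| = |z1|*|z2| = sqrt(305) * sqrt(40) = sqrt(305 * 40) = sqrt(12200)
Step 4: = 110.4536

110.4536


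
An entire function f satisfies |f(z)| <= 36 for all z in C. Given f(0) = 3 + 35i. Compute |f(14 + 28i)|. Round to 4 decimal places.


Step 1: By Liouville's theorem, a bounded entire function is constant.
Step 2: f(z) = f(0) = 3 + 35i for all z.
Step 3: |f(w)| = |3 + 35i| = sqrt(9 + 1225)
Step 4: = 35.1283

35.1283


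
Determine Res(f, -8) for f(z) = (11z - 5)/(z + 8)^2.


Step 1: Pole of order 2 at z = -8
Step 2: Res = lim d/dz [(z + 8)^2 * f(z)] as z -> -8
Step 3: (z + 8)^2 * f(z) = 11z - 5
Step 4: d/dz[11z - 5] = 11

11


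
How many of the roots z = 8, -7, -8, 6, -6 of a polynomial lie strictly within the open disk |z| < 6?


Step 1: Check each root:
  z = 8: |8| = 8 >= 6
  z = -7: |-7| = 7 >= 6
  z = -8: |-8| = 8 >= 6
  z = 6: |6| = 6 >= 6
  z = -6: |-6| = 6 >= 6
Step 2: Count = 0

0


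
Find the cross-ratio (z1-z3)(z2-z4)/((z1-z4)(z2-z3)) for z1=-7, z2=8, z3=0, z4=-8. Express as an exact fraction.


Step 1: (z1-z3)(z2-z4) = (-7) * 16 = -112
Step 2: (z1-z4)(z2-z3) = 1 * 8 = 8
Step 3: Cross-ratio = -112/8 = -14

-14


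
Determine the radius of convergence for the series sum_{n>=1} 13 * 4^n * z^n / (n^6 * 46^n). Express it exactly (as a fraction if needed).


Step 1: General term a_n = 13 * 4^n / (n^6 * 46^n)
Step 2: By the root test, |a_n|^(1/n) = 13^(1/n) * 4 / (n^(6/n) * 46) -> 4/46 as n -> infinity (since 13^(1/n) -> 1 and n^(6/n) -> 1)
Step 3: R = 1/lim|a_n|^(1/n) = 46/4 = 23/2

23/2


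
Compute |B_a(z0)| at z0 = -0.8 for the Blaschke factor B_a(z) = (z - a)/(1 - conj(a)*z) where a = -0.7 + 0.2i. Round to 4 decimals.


Step 1: Numerator z0 - a = -0.8 - (-0.7 + 0.2i) = -0.1 - 0.2i
Step 2: Denominator 1 - conj(a)*z0 = 1 - (-0.7 - 0.2i)*(-0.8) = 0.44 - 0.16i
Step 3: |z0 - a|^2 = (-0.1)^2 + (-0.2)^2 = 0.05; |1 - conj(a)*z0|^2 = 0.44^2 + (-0.16)^2 = 0.2192
Step 4: |B_a(-0.8)| = sqrt(0.05 / 0.2192) = sqrt(0.228102)
Step 5: = 0.4776

0.4776


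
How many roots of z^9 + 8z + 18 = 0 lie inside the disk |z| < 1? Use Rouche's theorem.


Step 1: On |z| = 1 the three terms have sizes |z^9| = 1^9 = 1, |8z| = 8*1 = 8, |18| = 18
Step 2: The dominant term is g(z) = 18; let h(z) = z^9 + 8z so f = g + h
Step 3: On |z| = 1: |g| = 18 and |h| <= 1 + 8 = 9
Step 4: Since 18 > 9, |h| < |g| on |z| = 1, so by Rouche f has the same number of zeros as g inside |z| < 1
Step 5: g(z) = 18 is a nonzero constant with no zeros inside |z| < 1. Answer = 0

0


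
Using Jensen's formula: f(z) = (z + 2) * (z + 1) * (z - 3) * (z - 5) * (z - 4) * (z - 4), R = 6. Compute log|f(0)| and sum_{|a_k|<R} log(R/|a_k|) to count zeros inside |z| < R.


Jensen's formula: (1/2pi)*integral log|f(Re^it)|dt = log|f(0)| + sum_{|a_k|<R} log(R/|a_k|)
Step 1: f(0) = 2 * 1 * (-3) * (-5) * (-4) * (-4) = 480
Step 2: log|f(0)| = log|-2| + log|-1| + log|3| + log|5| + log|4| + log|4| = 6.1738
Step 3: Zeros inside |z| < 6: -2, -1, 3, 5, 4, 4
Step 4: Jensen sum = log(6/2) + log(6/1) + log(6/3) + log(6/5) + log(6/4) + log(6/4) = 4.5768
Step 5: n(R) = number of terms in the Jensen sum = count of zeros inside |z| < 6 = 6

6


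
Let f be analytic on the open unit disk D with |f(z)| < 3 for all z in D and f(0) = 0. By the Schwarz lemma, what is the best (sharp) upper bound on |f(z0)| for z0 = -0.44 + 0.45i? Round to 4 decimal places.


Step 1: g = f/3 maps D -> D with g(0) = 0, so by the Schwarz lemma |g(z)| <= |z|, i.e. |f(z)| <= 3|z|; this is sharp (f(z) = 3z).
Step 2: |z0|^2 = (-0.44)^2 + 0.45^2 = 0.3961
Step 3: |z0| = sqrt(0.3961) = 0.629365
Step 4: Best bound = 3 * |z0| = 3 * 0.629365 = 1.8881

1.8881


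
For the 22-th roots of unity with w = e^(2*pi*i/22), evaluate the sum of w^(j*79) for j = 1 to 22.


Step 1: The sum sum_{j=1}^{n} w^(k*j) equals n if n | k, else 0.
Step 2: Here n = 22, k = 79
Step 3: Does n divide k? 22 | 79 -> False
Step 4: Sum = 0

0


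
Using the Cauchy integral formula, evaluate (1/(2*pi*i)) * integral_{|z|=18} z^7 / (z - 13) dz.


Step 1: f(z) = z^7, a = 13 is inside |z| = 18
Step 2: By Cauchy integral formula: (1/(2pi*i)) * integral = f(a)
Step 3: f(13) = 13^7 = 62748517

62748517


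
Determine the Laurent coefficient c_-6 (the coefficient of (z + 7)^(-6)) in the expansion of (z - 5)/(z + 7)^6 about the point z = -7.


Step 1: Write the numerator in powers of (z + 7): z - 5 = (z + 7) + (1*(-7) - 5) = (z + 7) - 12
Step 2: Divide by (z + 7)^6: f(z) = -12(z + 7)^(-6) + (z + 7)^(-5)
Step 3: This finite sum is the Laurent series of f about z = -7.
Step 4: Coefficient of (z + 7)^(-6) = 1*(-7) - 5 = -12

-12


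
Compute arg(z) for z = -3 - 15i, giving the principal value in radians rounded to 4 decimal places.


Step 1: z = -3 - 15i
Step 2: arg(z) = atan2(-15, -3)
Step 3: arg(z) = -1.7682

-1.7682


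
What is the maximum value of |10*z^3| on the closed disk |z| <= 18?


Step 1: On |z| = 18, |f(z)| = 10 * |z|^3 = 10 * 18^3
Step 2: By maximum modulus principle, maximum is on boundary.
Step 3: Maximum = 10 * 5832 = 58320

58320


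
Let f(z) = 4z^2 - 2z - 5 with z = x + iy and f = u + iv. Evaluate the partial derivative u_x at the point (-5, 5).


Step 1: f(z) = 4(x+iy)^2 - 2(x+iy) - 5
Step 2: u = 4(x^2 - y^2) - 2x - 5
Step 3: u_x = 8x - 2
Step 4: At (-5, 5): u_x = -40 - 2 = -42

-42


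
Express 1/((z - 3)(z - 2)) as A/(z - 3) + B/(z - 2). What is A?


Step 1: Multiply both sides by (z - 3) and set z = 3
Step 2: A = 1 / (3 - 2)
Step 3: A = 1 / 1
Step 4: A = 1

1


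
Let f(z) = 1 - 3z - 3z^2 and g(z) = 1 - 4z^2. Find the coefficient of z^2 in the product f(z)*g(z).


Step 1: z^2 term in f*g comes from: (1)*(-4z^2) + (-3z)*(0) + (-3z^2)*(1)
Step 2: = -4 + 0 - 3
Step 3: = -7

-7


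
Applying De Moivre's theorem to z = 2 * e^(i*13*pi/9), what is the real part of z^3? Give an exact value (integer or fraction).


Step 1: By De Moivre's theorem, z^3 = 2^3 * e^(i*3*13*pi/9) = 8 * (cos(13*pi/3) + i*sin(13*pi/3))
Step 2: |z|^3 = 2^3 = 8
Step 3: Reduce the angle mod 2*pi: 13*pi/3 - 4*pi = pi/3
Step 4: cos(pi/3) = 1/2
Step 5: Re(z^3) = 8 * 1/2 = 4

4


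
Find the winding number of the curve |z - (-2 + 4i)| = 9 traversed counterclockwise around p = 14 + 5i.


Step 1: Center c = (-2, 4), radius = 9
Step 2: |p - c|^2 = 16^2 + 1^2 = 257
Step 3: r^2 = 81
Step 4: |p-c| > r so winding number = 0

0


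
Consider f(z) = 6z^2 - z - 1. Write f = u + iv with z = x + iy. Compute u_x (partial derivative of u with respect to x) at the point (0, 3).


Step 1: f(z) = 6(x+iy)^2 - (x+iy) - 1
Step 2: u = 6(x^2 - y^2) - x - 1
Step 3: u_x = 12x - 1
Step 4: At (0, 3): u_x = 0 - 1 = -1

-1


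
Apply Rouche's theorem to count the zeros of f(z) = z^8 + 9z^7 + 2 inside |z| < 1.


Step 1: On |z| = 1 the three terms have sizes |z^8| = 1^8 = 1, |9z^7| = 9*1^7 = 9, |2| = 2
Step 2: The dominant term is g(z) = 9z^7; let h(z) = z^8 + 2 so f = g + h
Step 3: On |z| = 1: |g| = 9 and |h| <= 1 + 2 = 3
Step 4: Since 9 > 3, |h| < |g| on |z| = 1, so by Rouche f has the same number of zeros as g inside |z| < 1
Step 5: g(z) = 9z^7 has 7 zeros (at the origin, multiplicity 7) inside |z| < 1. Answer = 7

7


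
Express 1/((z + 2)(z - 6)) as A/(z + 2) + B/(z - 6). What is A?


Step 1: Multiply both sides by (z + 2) and set z = -2
Step 2: A = 1 / (-2 - 6)
Step 3: A = 1 / (-8)
Step 4: A = -1/8

-1/8


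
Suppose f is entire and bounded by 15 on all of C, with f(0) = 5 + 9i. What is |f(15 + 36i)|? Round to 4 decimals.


Step 1: By Liouville's theorem, a bounded entire function is constant.
Step 2: f(z) = f(0) = 5 + 9i for all z.
Step 3: |f(w)| = |5 + 9i| = sqrt(25 + 81)
Step 4: = 10.2956

10.2956


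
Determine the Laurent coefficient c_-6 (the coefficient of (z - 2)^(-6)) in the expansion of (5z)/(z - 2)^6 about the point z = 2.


Step 1: Write the numerator in powers of (z - 2): 5z = 5(z - 2) + (5*2 + 0) = 5(z - 2) + 10
Step 2: Divide by (z - 2)^6: f(z) = 10(z - 2)^(-6) + 5(z - 2)^(-5)
Step 3: This finite sum is the Laurent series of f about z = 2.
Step 4: Coefficient of (z - 2)^(-6) = 5*2 + 0 = 10

10


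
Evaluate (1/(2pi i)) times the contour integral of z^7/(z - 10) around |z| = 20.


Step 1: f(z) = z^7, a = 10 is inside |z| = 20
Step 2: By Cauchy integral formula: (1/(2pi*i)) * integral = f(a)
Step 3: f(10) = 10^7 = 10000000

10000000


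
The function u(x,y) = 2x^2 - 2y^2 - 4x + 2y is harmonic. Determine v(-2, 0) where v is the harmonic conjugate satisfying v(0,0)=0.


Step 1: v_x = -u_y = 4y - 2
Step 2: v_y = u_x = 4x - 4
Step 3: v = 4xy - 2x - 4y + C
Step 4: v(0,0) = 0 => C = 0
Step 5: v(-2, 0) = 4

4


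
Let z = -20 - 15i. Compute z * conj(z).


Step 1: conj(z) = -20 + 15i
Step 2: z * conj(z) = (-20)^2 + (-15)^2
Step 3: = 400 + 225 = 625

625


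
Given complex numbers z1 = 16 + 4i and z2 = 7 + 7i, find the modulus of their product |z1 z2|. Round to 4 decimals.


Step 1: |z1| = sqrt(16^2 + 4^2) = sqrt(272)
Step 2: |z2| = sqrt(7^2 + 7^2) = sqrt(98)
Step 3: |z1*z2| = |z1|*|z2| = sqrt(272) * sqrt(98) = sqrt(272 * 98) = sqrt(26656)
Step 4: = 163.2667

163.2667


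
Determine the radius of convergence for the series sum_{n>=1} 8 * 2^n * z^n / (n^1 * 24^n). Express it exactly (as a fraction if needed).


Step 1: General term a_n = 8 * 2^n / (n^1 * 24^n)
Step 2: By the root test, |a_n|^(1/n) = 8^(1/n) * 2 / (n^(1/n) * 24) -> 2/24 as n -> infinity (since 8^(1/n) -> 1 and n^(1/n) -> 1)
Step 3: R = 1/lim|a_n|^(1/n) = 24/2 = 12

12


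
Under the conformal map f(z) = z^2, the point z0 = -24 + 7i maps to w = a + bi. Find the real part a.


Step 1: z0 = -24 + 7i
Step 2: z0^2 = (-24)^2 - 7^2 - 336i
Step 3: real part = 576 - 49 = 527

527


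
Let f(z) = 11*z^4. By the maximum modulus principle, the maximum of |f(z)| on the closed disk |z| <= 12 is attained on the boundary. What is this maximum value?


Step 1: On |z| = 12, |f(z)| = 11 * |z|^4 = 11 * 12^4
Step 2: By maximum modulus principle, maximum is on boundary.
Step 3: Maximum = 11 * 20736 = 228096

228096


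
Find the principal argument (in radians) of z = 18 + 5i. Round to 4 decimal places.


Step 1: z = 18 + 5i
Step 2: arg(z) = atan2(5, 18)
Step 3: arg(z) = 0.2709

0.2709


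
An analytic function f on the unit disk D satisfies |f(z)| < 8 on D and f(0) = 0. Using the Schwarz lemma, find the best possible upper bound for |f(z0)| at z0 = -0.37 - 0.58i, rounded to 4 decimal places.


Step 1: g = f/8 maps D -> D with g(0) = 0, so by the Schwarz lemma |g(z)| <= |z|, i.e. |f(z)| <= 8|z|; this is sharp (f(z) = 8z).
Step 2: |z0|^2 = (-0.37)^2 + (-0.58)^2 = 0.4733
Step 3: |z0| = sqrt(0.4733) = 0.687968
Step 4: Best bound = 8 * |z0| = 8 * 0.687968 = 5.5037

5.5037


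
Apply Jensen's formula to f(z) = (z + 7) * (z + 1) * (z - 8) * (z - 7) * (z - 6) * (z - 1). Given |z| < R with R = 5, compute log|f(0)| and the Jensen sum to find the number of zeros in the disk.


Jensen's formula: (1/2pi)*integral log|f(Re^it)|dt = log|f(0)| + sum_{|a_k|<R} log(R/|a_k|)
Step 1: f(0) = 7 * 1 * (-8) * (-7) * (-6) * (-1) = 2352
Step 2: log|f(0)| = log|-7| + log|-1| + log|8| + log|7| + log|6| + log|1| = 7.763
Step 3: Zeros inside |z| < 5: -1, 1
Step 4: Jensen sum = log(5/1) + log(5/1) = 3.2189
Step 5: n(R) = number of terms in the Jensen sum = count of zeros inside |z| < 5 = 2

2


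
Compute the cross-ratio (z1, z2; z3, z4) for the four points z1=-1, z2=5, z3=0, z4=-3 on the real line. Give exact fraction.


Step 1: (z1-z3)(z2-z4) = (-1) * 8 = -8
Step 2: (z1-z4)(z2-z3) = 2 * 5 = 10
Step 3: Cross-ratio = -8/10 = -4/5

-4/5


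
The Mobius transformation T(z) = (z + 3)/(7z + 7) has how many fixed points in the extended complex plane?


Step 1: Fixed points satisfy T(z) = z
Step 2: 7z^2 + 6z - 3 = 0
Step 3: Discriminant = 6^2 - 4*7*(-3) = 120
Step 4: Number of fixed points = 2

2


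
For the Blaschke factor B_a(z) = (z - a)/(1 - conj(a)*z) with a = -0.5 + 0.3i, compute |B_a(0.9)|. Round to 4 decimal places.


Step 1: Numerator z0 - a = 0.9 - (-0.5 + 0.3i) = 1.4 - 0.3i
Step 2: Denominator 1 - conj(a)*z0 = 1 - (-0.5 - 0.3i)*0.9 = 1.45 + 0.27i
Step 3: |z0 - a|^2 = 1.4^2 + (-0.3)^2 = 2.05; |1 - conj(a)*z0|^2 = 1.45^2 + 0.27^2 = 2.1754
Step 4: |B_a(0.9)| = sqrt(2.05 / 2.1754) = sqrt(0.942355)
Step 5: = 0.9707

0.9707


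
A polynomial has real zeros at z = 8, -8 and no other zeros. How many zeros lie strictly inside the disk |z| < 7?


Step 1: Check each root:
  z = 8: |8| = 8 >= 7
  z = -8: |-8| = 8 >= 7
Step 2: Count = 0

0


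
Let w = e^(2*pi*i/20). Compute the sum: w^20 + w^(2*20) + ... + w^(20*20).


Step 1: The sum sum_{j=1}^{n} w^(k*j) equals n if n | k, else 0.
Step 2: Here n = 20, k = 20
Step 3: Does n divide k? 20 | 20 -> True
Step 4: Sum = 20

20


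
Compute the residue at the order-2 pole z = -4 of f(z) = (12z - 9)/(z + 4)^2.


Step 1: Pole of order 2 at z = -4
Step 2: Res = lim d/dz [(z + 4)^2 * f(z)] as z -> -4
Step 3: (z + 4)^2 * f(z) = 12z - 9
Step 4: d/dz[12z - 9] = 12

12


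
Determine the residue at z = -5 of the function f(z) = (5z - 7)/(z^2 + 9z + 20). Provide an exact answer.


Step 1: Q(z) = z^2 + 9z + 20 = (z + 5)(z + 4)
Step 2: Q'(z) = 2z + 9
Step 3: Q'(-5) = -1, P(-5) = -32
Step 4: Res = P(-5)/Q'(-5) = -32/(-1) = 32

32


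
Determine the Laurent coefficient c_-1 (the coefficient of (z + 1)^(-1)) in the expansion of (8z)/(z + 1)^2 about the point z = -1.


Step 1: Write the numerator in powers of (z + 1): 8z = 8(z + 1) + (8*(-1) + 0) = 8(z + 1) - 8
Step 2: Divide by (z + 1)^2: f(z) = -8(z + 1)^(-2) + 8(z + 1)^(-1)
Step 3: This finite sum is the Laurent series of f about z = -1.
Step 4: Coefficient of (z + 1)^(-1) = coefficient of (z + 1) in the re-centred numerator = 8

8


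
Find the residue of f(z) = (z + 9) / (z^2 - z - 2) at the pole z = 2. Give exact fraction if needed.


Step 1: Q(z) = z^2 - z - 2 = (z - 2)(z + 1)
Step 2: Q'(z) = 2z - 1
Step 3: Q'(2) = 3, P(2) = 11
Step 4: Res = P(2)/Q'(2) = 11/3 = 11/3

11/3


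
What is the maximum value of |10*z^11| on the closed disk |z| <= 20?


Step 1: On |z| = 20, |f(z)| = 10 * |z|^11 = 10 * 20^11
Step 2: By maximum modulus principle, maximum is on boundary.
Step 3: Maximum = 10 * 204800000000000 = 2048000000000000

2048000000000000


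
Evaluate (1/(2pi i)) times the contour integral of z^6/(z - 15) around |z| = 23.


Step 1: f(z) = z^6, a = 15 is inside |z| = 23
Step 2: By Cauchy integral formula: (1/(2pi*i)) * integral = f(a)
Step 3: f(15) = 15^6 = 11390625

11390625


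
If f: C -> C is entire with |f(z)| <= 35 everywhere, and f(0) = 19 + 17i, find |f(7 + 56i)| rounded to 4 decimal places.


Step 1: By Liouville's theorem, a bounded entire function is constant.
Step 2: f(z) = f(0) = 19 + 17i for all z.
Step 3: |f(w)| = |19 + 17i| = sqrt(361 + 289)
Step 4: = 25.4951

25.4951


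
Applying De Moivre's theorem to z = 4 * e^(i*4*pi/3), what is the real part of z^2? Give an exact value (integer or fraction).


Step 1: By De Moivre's theorem, z^2 = 4^2 * e^(i*2*4*pi/3) = 16 * (cos(8*pi/3) + i*sin(8*pi/3))
Step 2: |z|^2 = 4^2 = 16
Step 3: Reduce the angle mod 2*pi: 8*pi/3 - 2*pi = 2*pi/3
Step 4: cos(2*pi/3) = -1/2
Step 5: Re(z^2) = 16 * (-1/2) = -8

-8


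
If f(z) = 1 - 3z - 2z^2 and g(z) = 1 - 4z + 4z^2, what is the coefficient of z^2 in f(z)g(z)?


Step 1: z^2 term in f*g comes from: (1)*(4z^2) + (-3z)*(-4z) + (-2z^2)*(1)
Step 2: = 4 + 12 - 2
Step 3: = 14

14


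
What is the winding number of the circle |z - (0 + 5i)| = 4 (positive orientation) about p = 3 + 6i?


Step 1: Center c = (0, 5), radius = 4
Step 2: |p - c|^2 = 3^2 + 1^2 = 10
Step 3: r^2 = 16
Step 4: |p-c| < r so winding number = 1

1


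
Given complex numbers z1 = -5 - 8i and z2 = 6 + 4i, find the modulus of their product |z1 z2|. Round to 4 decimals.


Step 1: |z1| = sqrt((-5)^2 + (-8)^2) = sqrt(89)
Step 2: |z2| = sqrt(6^2 + 4^2) = sqrt(52)
Step 3: |z1*z2| = |z1|*|z2| = sqrt(89) * sqrt(52) = sqrt(89 * 52) = sqrt(4628)
Step 4: = 68.0294

68.0294


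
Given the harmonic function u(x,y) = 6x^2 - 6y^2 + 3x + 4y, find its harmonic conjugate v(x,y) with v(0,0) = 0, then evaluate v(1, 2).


Step 1: v_x = -u_y = 12y - 4
Step 2: v_y = u_x = 12x + 3
Step 3: v = 12xy - 4x + 3y + C
Step 4: v(0,0) = 0 => C = 0
Step 5: v(1, 2) = 26

26


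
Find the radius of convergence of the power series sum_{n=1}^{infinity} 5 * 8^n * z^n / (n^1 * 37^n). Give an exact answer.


Step 1: General term a_n = 5 * 8^n / (n^1 * 37^n)
Step 2: By the root test, |a_n|^(1/n) = 5^(1/n) * 8 / (n^(1/n) * 37) -> 8/37 as n -> infinity (since 5^(1/n) -> 1 and n^(1/n) -> 1)
Step 3: R = 1/lim|a_n|^(1/n) = 37/8

37/8


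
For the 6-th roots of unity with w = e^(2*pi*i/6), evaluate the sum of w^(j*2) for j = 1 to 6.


Step 1: The sum sum_{j=1}^{n} w^(k*j) equals n if n | k, else 0.
Step 2: Here n = 6, k = 2
Step 3: Does n divide k? 6 | 2 -> False
Step 4: Sum = 0

0


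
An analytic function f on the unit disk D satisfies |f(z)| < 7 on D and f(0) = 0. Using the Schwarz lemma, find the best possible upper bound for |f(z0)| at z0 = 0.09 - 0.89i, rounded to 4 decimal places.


Step 1: g = f/7 maps D -> D with g(0) = 0, so by the Schwarz lemma |g(z)| <= |z|, i.e. |f(z)| <= 7|z|; this is sharp (f(z) = 7z).
Step 2: |z0|^2 = 0.09^2 + (-0.89)^2 = 0.8002
Step 3: |z0| = sqrt(0.8002) = 0.894539
Step 4: Best bound = 7 * |z0| = 7 * 0.894539 = 6.2618

6.2618


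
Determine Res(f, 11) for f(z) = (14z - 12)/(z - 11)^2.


Step 1: Pole of order 2 at z = 11
Step 2: Res = lim d/dz [(z - 11)^2 * f(z)] as z -> 11
Step 3: (z - 11)^2 * f(z) = 14z - 12
Step 4: d/dz[14z - 12] = 14

14


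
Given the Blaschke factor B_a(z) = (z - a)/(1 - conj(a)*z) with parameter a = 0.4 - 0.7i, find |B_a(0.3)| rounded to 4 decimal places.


Step 1: Numerator z0 - a = 0.3 - (0.4 - 0.7i) = -0.1 + 0.7i
Step 2: Denominator 1 - conj(a)*z0 = 1 - (0.4 + 0.7i)*0.3 = 0.88 - 0.21i
Step 3: |z0 - a|^2 = (-0.1)^2 + 0.7^2 = 0.5; |1 - conj(a)*z0|^2 = 0.88^2 + (-0.21)^2 = 0.8185
Step 4: |B_a(0.3)| = sqrt(0.5 / 0.8185) = sqrt(0.610874)
Step 5: = 0.7816

0.7816


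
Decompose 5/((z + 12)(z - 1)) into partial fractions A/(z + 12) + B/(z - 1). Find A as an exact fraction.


Step 1: Multiply both sides by (z + 12) and set z = -12
Step 2: A = 5 / (-12 - 1)
Step 3: A = 5 / (-13)
Step 4: A = -5/13

-5/13


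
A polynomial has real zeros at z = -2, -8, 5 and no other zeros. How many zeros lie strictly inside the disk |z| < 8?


Step 1: Check each root:
  z = -2: |-2| = 2 < 8
  z = -8: |-8| = 8 >= 8
  z = 5: |5| = 5 < 8
Step 2: Count = 2

2


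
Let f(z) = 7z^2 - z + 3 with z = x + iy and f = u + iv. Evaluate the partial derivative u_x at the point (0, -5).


Step 1: f(z) = 7(x+iy)^2 - (x+iy) + 3
Step 2: u = 7(x^2 - y^2) - x + 3
Step 3: u_x = 14x - 1
Step 4: At (0, -5): u_x = 0 - 1 = -1

-1


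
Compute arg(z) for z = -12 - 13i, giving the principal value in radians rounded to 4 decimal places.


Step 1: z = -12 - 13i
Step 2: arg(z) = atan2(-13, -12)
Step 3: arg(z) = -2.3162

-2.3162


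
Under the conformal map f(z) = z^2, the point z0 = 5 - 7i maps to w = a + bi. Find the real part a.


Step 1: z0 = 5 - 7i
Step 2: z0^2 = 5^2 - (-7)^2 - 70i
Step 3: real part = 25 - 49 = -24

-24


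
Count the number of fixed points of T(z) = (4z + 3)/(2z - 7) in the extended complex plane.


Step 1: Fixed points satisfy T(z) = z
Step 2: 2z^2 - 11z - 3 = 0
Step 3: Discriminant = (-11)^2 - 4*2*(-3) = 145
Step 4: Number of fixed points = 2

2


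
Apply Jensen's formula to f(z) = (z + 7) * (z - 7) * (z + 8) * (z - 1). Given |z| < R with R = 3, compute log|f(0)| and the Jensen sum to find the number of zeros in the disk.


Jensen's formula: (1/2pi)*integral log|f(Re^it)|dt = log|f(0)| + sum_{|a_k|<R} log(R/|a_k|)
Step 1: f(0) = 7 * (-7) * 8 * (-1) = 392
Step 2: log|f(0)| = log|-7| + log|7| + log|-8| + log|1| = 5.9713
Step 3: Zeros inside |z| < 3: 1
Step 4: Jensen sum = log(3/1) = 1.0986
Step 5: n(R) = number of terms in the Jensen sum = count of zeros inside |z| < 3 = 1

1


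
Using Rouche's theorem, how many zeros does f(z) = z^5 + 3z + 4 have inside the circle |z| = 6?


Step 1: On |z| = 6 the three terms have sizes |z^5| = 6^5 = 7776, |3z| = 3*6 = 18, |4| = 4
Step 2: The dominant term is g(z) = z^5; let h(z) = 3z + 4 so f = g + h
Step 3: On |z| = 6: |g| = 7776 and |h| <= 18 + 4 = 22
Step 4: Since 7776 > 22, |h| < |g| on |z| = 6, so by Rouche f has the same number of zeros as g inside |z| < 6
Step 5: g(z) = z^5 has 5 zeros (all at the origin) inside |z| < 6. Answer = 5

5


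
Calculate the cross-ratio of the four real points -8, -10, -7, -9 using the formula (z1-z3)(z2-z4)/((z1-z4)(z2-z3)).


Step 1: (z1-z3)(z2-z4) = (-1) * (-1) = 1
Step 2: (z1-z4)(z2-z3) = 1 * (-3) = -3
Step 3: Cross-ratio = -1/3 = -1/3

-1/3


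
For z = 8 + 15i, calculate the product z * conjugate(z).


Step 1: conj(z) = 8 - 15i
Step 2: z * conj(z) = 8^2 + 15^2
Step 3: = 64 + 225 = 289

289


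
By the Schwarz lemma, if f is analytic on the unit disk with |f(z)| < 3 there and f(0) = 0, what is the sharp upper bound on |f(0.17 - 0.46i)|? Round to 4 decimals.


Step 1: g = f/3 maps D -> D with g(0) = 0, so by the Schwarz lemma |g(z)| <= |z|, i.e. |f(z)| <= 3|z|; this is sharp (f(z) = 3z).
Step 2: |z0|^2 = 0.17^2 + (-0.46)^2 = 0.2405
Step 3: |z0| = sqrt(0.2405) = 0.490408
Step 4: Best bound = 3 * |z0| = 3 * 0.490408 = 1.4712

1.4712


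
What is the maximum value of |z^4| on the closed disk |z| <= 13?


Step 1: On |z| = 13, |f(z)| = |z|^4 = 13^4
Step 2: By maximum modulus principle, maximum is on boundary.
Step 3: Maximum = 28561 = 28561

28561


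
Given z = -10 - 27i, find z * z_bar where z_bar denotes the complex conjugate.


Step 1: conj(z) = -10 + 27i
Step 2: z * conj(z) = (-10)^2 + (-27)^2
Step 3: = 100 + 729 = 829

829


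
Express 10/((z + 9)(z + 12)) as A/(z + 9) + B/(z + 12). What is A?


Step 1: Multiply both sides by (z + 9) and set z = -9
Step 2: A = 10 / (-9 + 12)
Step 3: A = 10 / 3
Step 4: A = 10/3

10/3


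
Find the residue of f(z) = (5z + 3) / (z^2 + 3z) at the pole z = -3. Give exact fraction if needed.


Step 1: Q(z) = z^2 + 3z = (z + 3)(z)
Step 2: Q'(z) = 2z + 3
Step 3: Q'(-3) = -3, P(-3) = -12
Step 4: Res = P(-3)/Q'(-3) = -12/(-3) = 4

4


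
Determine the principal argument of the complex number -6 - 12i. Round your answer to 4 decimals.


Step 1: z = -6 - 12i
Step 2: arg(z) = atan2(-12, -6)
Step 3: arg(z) = -2.0344

-2.0344


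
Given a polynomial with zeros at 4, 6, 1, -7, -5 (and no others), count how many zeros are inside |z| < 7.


Step 1: Check each root:
  z = 4: |4| = 4 < 7
  z = 6: |6| = 6 < 7
  z = 1: |1| = 1 < 7
  z = -7: |-7| = 7 >= 7
  z = -5: |-5| = 5 < 7
Step 2: Count = 4

4


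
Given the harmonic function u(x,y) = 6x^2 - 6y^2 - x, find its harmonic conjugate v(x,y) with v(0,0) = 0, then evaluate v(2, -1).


Step 1: v_x = -u_y = 12y + 0
Step 2: v_y = u_x = 12x - 1
Step 3: v = 12xy - y + C
Step 4: v(0,0) = 0 => C = 0
Step 5: v(2, -1) = -23

-23


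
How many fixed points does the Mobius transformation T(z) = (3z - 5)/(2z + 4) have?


Step 1: Fixed points satisfy T(z) = z
Step 2: 2z^2 + z + 5 = 0
Step 3: Discriminant = 1^2 - 4*2*5 = -39
Step 4: Number of fixed points = 2

2


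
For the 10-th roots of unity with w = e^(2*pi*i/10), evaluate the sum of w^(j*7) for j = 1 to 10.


Step 1: The sum sum_{j=1}^{n} w^(k*j) equals n if n | k, else 0.
Step 2: Here n = 10, k = 7
Step 3: Does n divide k? 10 | 7 -> False
Step 4: Sum = 0

0


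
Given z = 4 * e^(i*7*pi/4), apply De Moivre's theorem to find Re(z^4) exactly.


Step 1: By De Moivre's theorem, z^4 = 4^4 * e^(i*4*7*pi/4) = 256 * (cos(7*pi) + i*sin(7*pi))
Step 2: |z|^4 = 4^4 = 256
Step 3: Reduce the angle mod 2*pi: 7*pi - 6*pi = pi
Step 4: cos(pi) = -1
Step 5: Re(z^4) = 256 * (-1) = -256

-256


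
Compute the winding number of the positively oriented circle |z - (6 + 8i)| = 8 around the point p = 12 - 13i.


Step 1: Center c = (6, 8), radius = 8
Step 2: |p - c|^2 = 6^2 + (-21)^2 = 477
Step 3: r^2 = 64
Step 4: |p-c| > r so winding number = 0

0


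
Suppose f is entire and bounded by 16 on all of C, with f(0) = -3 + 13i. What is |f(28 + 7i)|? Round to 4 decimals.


Step 1: By Liouville's theorem, a bounded entire function is constant.
Step 2: f(z) = f(0) = -3 + 13i for all z.
Step 3: |f(w)| = |-3 + 13i| = sqrt(9 + 169)
Step 4: = 13.3417

13.3417


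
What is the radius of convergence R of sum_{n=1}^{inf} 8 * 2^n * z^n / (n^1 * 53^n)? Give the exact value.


Step 1: General term a_n = 8 * 2^n / (n^1 * 53^n)
Step 2: By the root test, |a_n|^(1/n) = 8^(1/n) * 2 / (n^(1/n) * 53) -> 2/53 as n -> infinity (since 8^(1/n) -> 1 and n^(1/n) -> 1)
Step 3: R = 1/lim|a_n|^(1/n) = 53/2

53/2


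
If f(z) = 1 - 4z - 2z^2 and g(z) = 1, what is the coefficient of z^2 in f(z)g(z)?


Step 1: z^2 term in f*g comes from: (1)*(0) + (-4z)*(0) + (-2z^2)*(1)
Step 2: = 0 + 0 - 2
Step 3: = -2

-2


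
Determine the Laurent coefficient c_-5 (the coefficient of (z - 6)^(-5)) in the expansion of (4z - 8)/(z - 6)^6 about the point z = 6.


Step 1: Write the numerator in powers of (z - 6): 4z - 8 = 4(z - 6) + (4*6 - 8) = 4(z - 6) + 16
Step 2: Divide by (z - 6)^6: f(z) = 16(z - 6)^(-6) + 4(z - 6)^(-5)
Step 3: This finite sum is the Laurent series of f about z = 6.
Step 4: Coefficient of (z - 6)^(-5) = coefficient of (z - 6) in the re-centred numerator = 4

4


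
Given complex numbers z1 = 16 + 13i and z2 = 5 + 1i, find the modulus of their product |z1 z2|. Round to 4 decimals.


Step 1: |z1| = sqrt(16^2 + 13^2) = sqrt(425)
Step 2: |z2| = sqrt(5^2 + 1^2) = sqrt(26)
Step 3: |z1*z2| = |z1|*|z2| = sqrt(425) * sqrt(26) = sqrt(425 * 26) = sqrt(11050)
Step 4: = 105.119

105.119


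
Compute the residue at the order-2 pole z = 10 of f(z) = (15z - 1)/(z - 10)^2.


Step 1: Pole of order 2 at z = 10
Step 2: Res = lim d/dz [(z - 10)^2 * f(z)] as z -> 10
Step 3: (z - 10)^2 * f(z) = 15z - 1
Step 4: d/dz[15z - 1] = 15

15


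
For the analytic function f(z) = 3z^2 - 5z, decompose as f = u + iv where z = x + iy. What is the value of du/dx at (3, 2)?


Step 1: f(z) = 3(x+iy)^2 - 5(x+iy) + 0
Step 2: u = 3(x^2 - y^2) - 5x + 0
Step 3: u_x = 6x - 5
Step 4: At (3, 2): u_x = 18 - 5 = 13

13


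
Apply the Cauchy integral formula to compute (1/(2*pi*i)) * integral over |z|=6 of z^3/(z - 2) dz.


Step 1: f(z) = z^3, a = 2 is inside |z| = 6
Step 2: By Cauchy integral formula: (1/(2pi*i)) * integral = f(a)
Step 3: f(2) = 2^3 = 8

8


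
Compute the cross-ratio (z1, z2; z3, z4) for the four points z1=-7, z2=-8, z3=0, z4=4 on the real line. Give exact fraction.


Step 1: (z1-z3)(z2-z4) = (-7) * (-12) = 84
Step 2: (z1-z4)(z2-z3) = (-11) * (-8) = 88
Step 3: Cross-ratio = 84/88 = 21/22

21/22


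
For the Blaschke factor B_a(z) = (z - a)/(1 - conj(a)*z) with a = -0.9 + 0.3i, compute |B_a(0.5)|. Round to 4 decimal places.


Step 1: Numerator z0 - a = 0.5 - (-0.9 + 0.3i) = 1.4 - 0.3i
Step 2: Denominator 1 - conj(a)*z0 = 1 - (-0.9 - 0.3i)*0.5 = 1.45 + 0.15i
Step 3: |z0 - a|^2 = 1.4^2 + (-0.3)^2 = 2.05; |1 - conj(a)*z0|^2 = 1.45^2 + 0.15^2 = 2.125
Step 4: |B_a(0.5)| = sqrt(2.05 / 2.125) = sqrt(0.964706)
Step 5: = 0.9822

0.9822


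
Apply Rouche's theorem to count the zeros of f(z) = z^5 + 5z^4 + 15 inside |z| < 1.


Step 1: On |z| = 1 the three terms have sizes |z^5| = 1^5 = 1, |5z^4| = 5*1^4 = 5, |15| = 15
Step 2: The dominant term is g(z) = 15; let h(z) = z^5 + 5z^4 so f = g + h
Step 3: On |z| = 1: |g| = 15 and |h| <= 1 + 5 = 6
Step 4: Since 15 > 6, |h| < |g| on |z| = 1, so by Rouche f has the same number of zeros as g inside |z| < 1
Step 5: g(z) = 15 is a nonzero constant with no zeros inside |z| < 1. Answer = 0

0


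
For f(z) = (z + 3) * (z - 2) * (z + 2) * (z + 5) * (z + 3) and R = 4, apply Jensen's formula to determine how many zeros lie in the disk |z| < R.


Jensen's formula: (1/2pi)*integral log|f(Re^it)|dt = log|f(0)| + sum_{|a_k|<R} log(R/|a_k|)
Step 1: f(0) = 3 * (-2) * 2 * 5 * 3 = -180
Step 2: log|f(0)| = log|-3| + log|2| + log|-2| + log|-5| + log|-3| = 5.193
Step 3: Zeros inside |z| < 4: -3, 2, -2, -3
Step 4: Jensen sum = log(4/3) + log(4/2) + log(4/2) + log(4/3) = 1.9617
Step 5: n(R) = number of terms in the Jensen sum = count of zeros inside |z| < 4 = 4

4


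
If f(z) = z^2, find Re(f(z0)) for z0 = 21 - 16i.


Step 1: z0 = 21 - 16i
Step 2: z0^2 = 21^2 - (-16)^2 - 672i
Step 3: real part = 441 - 256 = 185

185


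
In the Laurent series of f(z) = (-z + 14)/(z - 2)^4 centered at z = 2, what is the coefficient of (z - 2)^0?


Step 1: Write the numerator in powers of (z - 2): -z + 14 = -(z - 2) + (-1*2 + 14) = -(z - 2) + 12
Step 2: Divide by (z - 2)^4: f(z) = 12(z - 2)^(-4) - (z - 2)^(-3)
Step 3: This finite sum is the Laurent series of f about z = 2.
Step 4: Only the powers -4 and -3 appear, so the coefficient of (z - 2)^0 = 0

0


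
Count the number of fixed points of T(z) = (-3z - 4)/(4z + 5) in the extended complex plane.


Step 1: Fixed points satisfy T(z) = z
Step 2: 4z^2 + 8z + 4 = 0
Step 3: Discriminant = 8^2 - 4*4*4 = 0
Step 4: Number of fixed points = 1

1


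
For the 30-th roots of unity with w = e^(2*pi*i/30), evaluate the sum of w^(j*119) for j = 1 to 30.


Step 1: The sum sum_{j=1}^{n} w^(k*j) equals n if n | k, else 0.
Step 2: Here n = 30, k = 119
Step 3: Does n divide k? 30 | 119 -> False
Step 4: Sum = 0

0


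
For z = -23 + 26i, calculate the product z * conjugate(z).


Step 1: conj(z) = -23 - 26i
Step 2: z * conj(z) = (-23)^2 + 26^2
Step 3: = 529 + 676 = 1205

1205


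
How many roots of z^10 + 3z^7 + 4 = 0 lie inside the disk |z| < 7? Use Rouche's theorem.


Step 1: On |z| = 7 the three terms have sizes |z^10| = 7^10 = 282475249, |3z^7| = 3*7^7 = 2470629, |4| = 4
Step 2: The dominant term is g(z) = z^10; let h(z) = 3z^7 + 4 so f = g + h
Step 3: On |z| = 7: |g| = 282475249 and |h| <= 2470629 + 4 = 2470633
Step 4: Since 282475249 > 2470633, |h| < |g| on |z| = 7, so by Rouche f has the same number of zeros as g inside |z| < 7
Step 5: g(z) = z^10 has 10 zeros (all at the origin) inside |z| < 7. Answer = 10

10


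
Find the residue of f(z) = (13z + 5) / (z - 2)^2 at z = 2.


Step 1: Pole of order 2 at z = 2
Step 2: Res = lim d/dz [(z - 2)^2 * f(z)] as z -> 2
Step 3: (z - 2)^2 * f(z) = 13z + 5
Step 4: d/dz[13z + 5] = 13

13


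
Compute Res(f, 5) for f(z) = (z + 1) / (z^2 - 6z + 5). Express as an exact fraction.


Step 1: Q(z) = z^2 - 6z + 5 = (z - 5)(z - 1)
Step 2: Q'(z) = 2z - 6
Step 3: Q'(5) = 4, P(5) = 6
Step 4: Res = P(5)/Q'(5) = 6/4 = 3/2

3/2


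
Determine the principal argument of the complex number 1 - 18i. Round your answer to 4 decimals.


Step 1: z = 1 - 18i
Step 2: arg(z) = atan2(-18, 1)
Step 3: arg(z) = -1.5153

-1.5153


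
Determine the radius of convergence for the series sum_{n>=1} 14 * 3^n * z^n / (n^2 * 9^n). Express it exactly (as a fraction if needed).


Step 1: General term a_n = 14 * 3^n / (n^2 * 9^n)
Step 2: By the root test, |a_n|^(1/n) = 14^(1/n) * 3 / (n^(2/n) * 9) -> 3/9 as n -> infinity (since 14^(1/n) -> 1 and n^(2/n) -> 1)
Step 3: R = 1/lim|a_n|^(1/n) = 9/3 = 3

3


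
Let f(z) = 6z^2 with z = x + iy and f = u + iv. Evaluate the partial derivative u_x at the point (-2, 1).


Step 1: f(z) = 6(x+iy)^2 + 0
Step 2: u = 6(x^2 - y^2) + 0
Step 3: u_x = 12x + 0
Step 4: At (-2, 1): u_x = -24 + 0 = -24

-24


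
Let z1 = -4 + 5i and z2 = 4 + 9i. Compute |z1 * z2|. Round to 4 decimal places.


Step 1: |z1| = sqrt((-4)^2 + 5^2) = sqrt(41)
Step 2: |z2| = sqrt(4^2 + 9^2) = sqrt(97)
Step 3: |z1*z2| = |z1|*|z2| = sqrt(41) * sqrt(97) = sqrt(41 * 97) = sqrt(3977)
Step 4: = 63.0635

63.0635


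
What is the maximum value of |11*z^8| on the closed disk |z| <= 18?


Step 1: On |z| = 18, |f(z)| = 11 * |z|^8 = 11 * 18^8
Step 2: By maximum modulus principle, maximum is on boundary.
Step 3: Maximum = 11 * 11019960576 = 121219566336

121219566336


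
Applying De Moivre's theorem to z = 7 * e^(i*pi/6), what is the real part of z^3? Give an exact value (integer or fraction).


Step 1: By De Moivre's theorem, z^3 = 7^3 * e^(i*3*pi/6) = 343 * (cos(pi/2) + i*sin(pi/2))
Step 2: |z|^3 = 7^3 = 343
Step 3: The angle pi/2 already lies in [0, 2*pi)
Step 4: cos(pi/2) = 0
Step 5: Re(z^3) = 343 * 0 = 0

0


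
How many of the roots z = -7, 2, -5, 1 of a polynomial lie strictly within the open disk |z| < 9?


Step 1: Check each root:
  z = -7: |-7| = 7 < 9
  z = 2: |2| = 2 < 9
  z = -5: |-5| = 5 < 9
  z = 1: |1| = 1 < 9
Step 2: Count = 4

4


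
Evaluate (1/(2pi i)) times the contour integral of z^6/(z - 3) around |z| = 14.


Step 1: f(z) = z^6, a = 3 is inside |z| = 14
Step 2: By Cauchy integral formula: (1/(2pi*i)) * integral = f(a)
Step 3: f(3) = 3^6 = 729

729


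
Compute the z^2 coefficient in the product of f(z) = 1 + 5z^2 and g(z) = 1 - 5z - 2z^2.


Step 1: z^2 term in f*g comes from: (1)*(-2z^2) + (0)*(-5z) + (5z^2)*(1)
Step 2: = -2 + 0 + 5
Step 3: = 3

3


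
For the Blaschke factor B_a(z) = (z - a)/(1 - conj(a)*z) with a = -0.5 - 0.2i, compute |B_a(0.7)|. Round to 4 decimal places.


Step 1: Numerator z0 - a = 0.7 - (-0.5 - 0.2i) = 1.2 + 0.2i
Step 2: Denominator 1 - conj(a)*z0 = 1 - (-0.5 + 0.2i)*0.7 = 1.35 - 0.14i
Step 3: |z0 - a|^2 = 1.2^2 + 0.2^2 = 1.48; |1 - conj(a)*z0|^2 = 1.35^2 + (-0.14)^2 = 1.8421
Step 4: |B_a(0.7)| = sqrt(1.48 / 1.8421) = sqrt(0.803431)
Step 5: = 0.8963

0.8963


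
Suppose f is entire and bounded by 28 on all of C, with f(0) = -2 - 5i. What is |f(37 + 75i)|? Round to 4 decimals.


Step 1: By Liouville's theorem, a bounded entire function is constant.
Step 2: f(z) = f(0) = -2 - 5i for all z.
Step 3: |f(w)| = |-2 - 5i| = sqrt(4 + 25)
Step 4: = 5.3852

5.3852


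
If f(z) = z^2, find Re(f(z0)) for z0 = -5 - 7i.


Step 1: z0 = -5 - 7i
Step 2: z0^2 = (-5)^2 - (-7)^2 + 70i
Step 3: real part = 25 - 49 = -24

-24


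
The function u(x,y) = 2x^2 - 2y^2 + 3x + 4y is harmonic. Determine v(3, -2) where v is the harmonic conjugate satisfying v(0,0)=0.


Step 1: v_x = -u_y = 4y - 4
Step 2: v_y = u_x = 4x + 3
Step 3: v = 4xy - 4x + 3y + C
Step 4: v(0,0) = 0 => C = 0
Step 5: v(3, -2) = -42

-42


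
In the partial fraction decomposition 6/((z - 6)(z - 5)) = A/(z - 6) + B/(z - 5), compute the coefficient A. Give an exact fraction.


Step 1: Multiply both sides by (z - 6) and set z = 6
Step 2: A = 6 / (6 - 5)
Step 3: A = 6 / 1
Step 4: A = 6

6


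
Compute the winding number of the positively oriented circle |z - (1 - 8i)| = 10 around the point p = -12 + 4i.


Step 1: Center c = (1, -8), radius = 10
Step 2: |p - c|^2 = (-13)^2 + 12^2 = 313
Step 3: r^2 = 100
Step 4: |p-c| > r so winding number = 0

0


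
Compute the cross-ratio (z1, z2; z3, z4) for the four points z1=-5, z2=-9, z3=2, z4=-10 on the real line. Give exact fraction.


Step 1: (z1-z3)(z2-z4) = (-7) * 1 = -7
Step 2: (z1-z4)(z2-z3) = 5 * (-11) = -55
Step 3: Cross-ratio = 7/55 = 7/55

7/55


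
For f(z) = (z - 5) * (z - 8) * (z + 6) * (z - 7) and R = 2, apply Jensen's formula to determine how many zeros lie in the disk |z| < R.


Jensen's formula: (1/2pi)*integral log|f(Re^it)|dt = log|f(0)| + sum_{|a_k|<R} log(R/|a_k|)
Step 1: f(0) = (-5) * (-8) * 6 * (-7) = -1680
Step 2: log|f(0)| = log|5| + log|8| + log|-6| + log|7| = 7.4265
Step 3: Zeros inside |z| < 2: none
Step 4: Jensen sum = (empty sum) = 0
Step 5: n(R) = number of terms in the Jensen sum = count of zeros inside |z| < 2 = 0

0


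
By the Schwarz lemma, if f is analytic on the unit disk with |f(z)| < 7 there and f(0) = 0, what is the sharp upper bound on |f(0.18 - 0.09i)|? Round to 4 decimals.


Step 1: g = f/7 maps D -> D with g(0) = 0, so by the Schwarz lemma |g(z)| <= |z|, i.e. |f(z)| <= 7|z|; this is sharp (f(z) = 7z).
Step 2: |z0|^2 = 0.18^2 + (-0.09)^2 = 0.0405
Step 3: |z0| = sqrt(0.0405) = 0.201246
Step 4: Best bound = 7 * |z0| = 7 * 0.201246 = 1.4087

1.4087


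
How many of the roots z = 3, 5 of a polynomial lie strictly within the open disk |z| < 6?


Step 1: Check each root:
  z = 3: |3| = 3 < 6
  z = 5: |5| = 5 < 6
Step 2: Count = 2

2


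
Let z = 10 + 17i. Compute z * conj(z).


Step 1: conj(z) = 10 - 17i
Step 2: z * conj(z) = 10^2 + 17^2
Step 3: = 100 + 289 = 389

389


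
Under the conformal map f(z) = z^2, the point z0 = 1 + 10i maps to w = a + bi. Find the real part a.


Step 1: z0 = 1 + 10i
Step 2: z0^2 = 1^2 - 10^2 + 20i
Step 3: real part = 1 - 100 = -99

-99


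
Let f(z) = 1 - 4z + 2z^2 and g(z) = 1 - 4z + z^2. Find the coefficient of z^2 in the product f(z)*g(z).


Step 1: z^2 term in f*g comes from: (1)*(z^2) + (-4z)*(-4z) + (2z^2)*(1)
Step 2: = 1 + 16 + 2
Step 3: = 19

19


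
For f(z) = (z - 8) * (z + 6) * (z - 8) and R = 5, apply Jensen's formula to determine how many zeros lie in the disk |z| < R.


Jensen's formula: (1/2pi)*integral log|f(Re^it)|dt = log|f(0)| + sum_{|a_k|<R} log(R/|a_k|)
Step 1: f(0) = (-8) * 6 * (-8) = 384
Step 2: log|f(0)| = log|8| + log|-6| + log|8| = 5.9506
Step 3: Zeros inside |z| < 5: none
Step 4: Jensen sum = (empty sum) = 0
Step 5: n(R) = number of terms in the Jensen sum = count of zeros inside |z| < 5 = 0

0


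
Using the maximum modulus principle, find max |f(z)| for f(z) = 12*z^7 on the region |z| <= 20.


Step 1: On |z| = 20, |f(z)| = 12 * |z|^7 = 12 * 20^7
Step 2: By maximum modulus principle, maximum is on boundary.
Step 3: Maximum = 12 * 1280000000 = 15360000000

15360000000


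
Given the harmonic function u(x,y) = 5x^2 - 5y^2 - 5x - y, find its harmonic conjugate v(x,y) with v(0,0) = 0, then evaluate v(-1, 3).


Step 1: v_x = -u_y = 10y + 1
Step 2: v_y = u_x = 10x - 5
Step 3: v = 10xy + x - 5y + C
Step 4: v(0,0) = 0 => C = 0
Step 5: v(-1, 3) = -46

-46


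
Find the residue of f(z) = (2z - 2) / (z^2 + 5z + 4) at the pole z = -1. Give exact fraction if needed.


Step 1: Q(z) = z^2 + 5z + 4 = (z + 1)(z + 4)
Step 2: Q'(z) = 2z + 5
Step 3: Q'(-1) = 3, P(-1) = -4
Step 4: Res = P(-1)/Q'(-1) = -4/3 = -4/3

-4/3


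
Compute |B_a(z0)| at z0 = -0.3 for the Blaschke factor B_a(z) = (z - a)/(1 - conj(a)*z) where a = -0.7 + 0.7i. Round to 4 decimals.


Step 1: Numerator z0 - a = -0.3 - (-0.7 + 0.7i) = 0.4 - 0.7i
Step 2: Denominator 1 - conj(a)*z0 = 1 - (-0.7 - 0.7i)*(-0.3) = 0.79 - 0.21i
Step 3: |z0 - a|^2 = 0.4^2 + (-0.7)^2 = 0.65; |1 - conj(a)*z0|^2 = 0.79^2 + (-0.21)^2 = 0.6682
Step 4: |B_a(-0.3)| = sqrt(0.65 / 0.6682) = sqrt(0.972763)
Step 5: = 0.9863

0.9863
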